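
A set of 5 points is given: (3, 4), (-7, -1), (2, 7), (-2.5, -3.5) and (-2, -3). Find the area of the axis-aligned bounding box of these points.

105

x ranges over [-7, 3], width 10.
y ranges over [-3.5, 7], height 10.5.
Area = 10 × 10.5 = 105.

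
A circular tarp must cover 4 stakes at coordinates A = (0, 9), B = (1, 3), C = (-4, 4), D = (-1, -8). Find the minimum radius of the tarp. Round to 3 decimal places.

The farthest pair is A–D with squared distance 290. The circle on this segment as diameter has centre (-0.5, 0.5) and r² = 290/4 = 72.5.
Check B: distance² to centre = 8.5 ≤ 72.5, so it lies inside.
All remaining points lie in this disk, and no smaller disk contains both endpoints, so this is the minimum enclosing circle.
r = √(72.5) ≈ 8.515.

8.515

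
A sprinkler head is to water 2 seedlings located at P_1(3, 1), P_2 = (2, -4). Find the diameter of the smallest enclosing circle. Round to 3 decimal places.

The smallest circle enclosing two points has them as diameter endpoints.
Centre = midpoint = (2.5, -1.5); r² = |P_1P_2|²/4 = 26/4 = 6.5.
Diameter = 2r = 2√(6.5) ≈ 5.099.

5.099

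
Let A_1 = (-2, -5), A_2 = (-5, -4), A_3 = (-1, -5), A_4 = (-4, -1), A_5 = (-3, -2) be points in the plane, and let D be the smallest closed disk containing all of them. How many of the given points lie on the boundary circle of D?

The minimum enclosing circle is determined by three boundary points: A_2, A_3, A_4.
Their circumcentre is (-69/26, -81/26) with r² = 2125/338.
The farthest remaining point A_1 is at distance² 1345/338 ≤ 2125/338.
The points at distance exactly r from the centre are A_2, A_3, A_4 — 3 points.

3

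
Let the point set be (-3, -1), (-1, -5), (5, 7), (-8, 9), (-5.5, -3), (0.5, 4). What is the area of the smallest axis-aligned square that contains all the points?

196

The bounding box has width 13 and height 14.
An axis-aligned square enclosing the set must have side ≥ max(width, height).
So the minimum side is max(13, 14) = 14.
Area = 14² = 196.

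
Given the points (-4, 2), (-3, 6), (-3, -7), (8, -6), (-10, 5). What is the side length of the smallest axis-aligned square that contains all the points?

The bounding box has width 18 and height 13.
An axis-aligned square enclosing the set must have side ≥ max(width, height).
So the minimum side is max(18, 13) = 18.

18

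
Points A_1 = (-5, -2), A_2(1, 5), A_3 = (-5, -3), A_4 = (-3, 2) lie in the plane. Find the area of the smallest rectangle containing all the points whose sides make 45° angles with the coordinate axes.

In coordinates u = x + y, v = x − y the rectangle is axis-aligned; the map (x,y)→(u,v) scales areas by 2.
u-values: -7, 6, -8, -1; range = 6 − (-8) = 14.
v-values: -3, -4, -2, -5; range = -2 − (-5) = 3.
Area = (14 × 3) / 2 = 21.

21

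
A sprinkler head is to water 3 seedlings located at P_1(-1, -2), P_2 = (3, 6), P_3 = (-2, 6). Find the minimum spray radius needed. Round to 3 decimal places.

Side lengths²: P_1P_2² = 80, P_1P_3² = 65, P_2P_3² = 25.
Since P_1P_2² = 80 < 65 + 25 = 90, the triangle is acute, so the smallest enclosing circle is the circumcircle.
Circumcentre = (0.5, 2.25), r² = 20.3125.
r = √(20.3125) ≈ 4.507.

4.507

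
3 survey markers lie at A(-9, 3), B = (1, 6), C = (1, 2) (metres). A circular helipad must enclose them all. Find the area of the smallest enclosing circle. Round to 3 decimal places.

Side lengths²: AB² = 109, AC² = 101, BC² = 16.
Since AB² = 109 < 101 + 16 = 117, the triangle is acute, so the smallest enclosing circle is the circumcircle.
Circumcentre = (-3.85, 4), r² = 27.5225.
Area = π·r² = π·27.5225 ≈ 86.464.

86.464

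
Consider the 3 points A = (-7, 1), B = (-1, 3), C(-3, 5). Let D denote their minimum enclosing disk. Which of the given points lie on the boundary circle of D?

Side lengths²: AB² = 40, AC² = 32, BC² = 8.
Since AB² = 40 ≥ 32 + 8 = 40, the angle opposite AB is not acute, so the smallest enclosing circle has AB as diameter.
Centre = midpoint of AB = (-4, 2), r² = 40/4 = 10.
The points at distance exactly r from the centre are A, B, C — 3 points.

A, B, C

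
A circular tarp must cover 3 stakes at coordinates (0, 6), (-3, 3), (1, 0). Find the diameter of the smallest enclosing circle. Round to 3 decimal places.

6.145

Call the three points A, B, C in the order given.
Side lengths²: AB² = 18, AC² = 37, BC² = 25.
Since AC² = 37 < 25 + 18 = 43, the triangle is acute, so the smallest enclosing circle is the circumcircle.
Circumcentre = (1/14, 41/14), r² = 925/98.
Diameter = 2r = 2√(925/98) ≈ 6.145.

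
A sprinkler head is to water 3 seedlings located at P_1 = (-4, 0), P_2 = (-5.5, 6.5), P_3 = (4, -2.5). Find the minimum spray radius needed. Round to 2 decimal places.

Side lengths²: P_1P_2² = 44.5, P_1P_3² = 70.25, P_2P_3² = 171.25.
Since P_2P_3² = 171.25 ≥ 70.25 + 44.5 = 114.75, the angle opposite P_2P_3 is not acute, so the smallest enclosing circle has P_2P_3 as diameter.
Centre = midpoint of P_2P_3 = (-0.75, 2), r² = 171.25/4 = 42.8125.
r = √(42.8125) ≈ 6.54.

6.54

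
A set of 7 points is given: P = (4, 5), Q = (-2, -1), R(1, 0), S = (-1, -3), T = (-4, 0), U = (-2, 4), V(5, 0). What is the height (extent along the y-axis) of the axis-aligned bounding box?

max y = 5, min y = -3, so height = 8.

8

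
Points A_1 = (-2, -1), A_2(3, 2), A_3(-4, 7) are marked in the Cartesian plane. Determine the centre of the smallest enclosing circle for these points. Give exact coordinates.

Side lengths²: A_1A_2² = 34, A_1A_3² = 68, A_2A_3² = 74.
Since A_2A_3² = 74 < 68 + 34 = 102, the triangle is acute, so the smallest enclosing circle is the circumcircle.
Circumcentre = (-29/23, 79/23), r² = 10693/529.
Centre = (-29/23, 79/23).

(-29/23, 79/23)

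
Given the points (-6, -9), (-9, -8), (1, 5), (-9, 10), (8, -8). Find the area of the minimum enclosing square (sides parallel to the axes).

The bounding box has width 17 and height 19.
An axis-aligned square enclosing the set must have side ≥ max(width, height).
So the minimum side is max(17, 19) = 19.
Area = 19² = 361.

361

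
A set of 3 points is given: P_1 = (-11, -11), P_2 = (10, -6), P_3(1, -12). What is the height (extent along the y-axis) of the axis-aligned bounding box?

max y = -6, min y = -12, so height = 6.

6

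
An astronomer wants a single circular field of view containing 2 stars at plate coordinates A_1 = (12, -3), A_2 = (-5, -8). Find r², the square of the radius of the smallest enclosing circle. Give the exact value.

78.5

The smallest circle enclosing two points has them as diameter endpoints.
Centre = midpoint = (3.5, -5.5); r² = |A_1A_2|²/4 = 314/4 = 78.5.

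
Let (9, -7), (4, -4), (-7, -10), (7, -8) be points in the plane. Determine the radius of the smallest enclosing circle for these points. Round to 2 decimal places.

8.14

The minimum enclosing circle of a finite set is fixed by two of the points (as a diameter) or three (as a circumcircle).
The farthest pair is (9, -7)–(-7, -10) with squared distance 265. The circle on this segment as diameter has centre (1, -8.5) and r² = 265/4 = 66.25.
Check (4, -4): distance² to centre = 29.25 ≤ 66.25, so it lies inside.
All remaining points lie in this disk, and no smaller disk contains both endpoints, so this is the minimum enclosing circle.
r = √(66.25) ≈ 8.14.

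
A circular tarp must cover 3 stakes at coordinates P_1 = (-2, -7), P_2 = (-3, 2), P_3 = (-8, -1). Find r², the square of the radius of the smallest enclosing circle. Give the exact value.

21.78125

Side lengths²: P_1P_2² = 82, P_1P_3² = 72, P_2P_3² = 34.
Since P_1P_2² = 82 < 72 + 34 = 106, the triangle is acute, so the smallest enclosing circle is the circumcircle.
Circumcentre = (-3.625, -2.625), r² = 21.78125.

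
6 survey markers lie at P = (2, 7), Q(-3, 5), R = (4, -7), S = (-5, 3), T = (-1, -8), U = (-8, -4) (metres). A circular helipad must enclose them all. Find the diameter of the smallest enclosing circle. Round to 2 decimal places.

16.05

The minimum enclosing circle of a finite set is fixed by two of the points (as a diameter) or three (as a circumcircle).
The minimum enclosing circle is determined by three boundary points: P, R, U.
Their circumcentre is (-41/54, -29/54) with r² = 93925/1458.
The farthest remaining point T is at distance² 81289/1458 ≤ 93925/1458.
Diameter = 2r = 2√(93925/1458) ≈ 16.05.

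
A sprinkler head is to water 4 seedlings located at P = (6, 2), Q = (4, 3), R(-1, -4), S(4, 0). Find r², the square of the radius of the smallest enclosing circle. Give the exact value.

By Welzl's lemma the MEC is supported by two points (diametrically opposite) or three points (on a circumcircle).
The farthest pair is P–R with squared distance 85. The circle on this segment as diameter has centre (2.5, -1) and r² = 85/4 = 21.25.
Check Q: distance² to centre = 18.25 ≤ 21.25, so it lies inside.
All remaining points lie in this disk, and no smaller disk contains both endpoints, so this is the minimum enclosing circle.

21.25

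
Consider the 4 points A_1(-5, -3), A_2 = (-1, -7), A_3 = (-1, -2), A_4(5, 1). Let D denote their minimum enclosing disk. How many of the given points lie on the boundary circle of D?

3

By Welzl's lemma the MEC is supported by two points (diametrically opposite) or three points (on a circumcircle).
The minimum enclosing circle is determined by three boundary points: A_1, A_2, A_4.
Their circumcentre is (2/7, -12/7) with r² = 1450/49.
The farthest remaining point A_3 is at distance² 85/49 ≤ 1450/49.
The points at distance exactly r from the centre are A_1, A_2, A_4 — 3 points.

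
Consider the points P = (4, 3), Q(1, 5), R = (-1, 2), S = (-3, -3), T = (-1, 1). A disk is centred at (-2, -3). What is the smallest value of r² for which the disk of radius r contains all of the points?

The required radius is the distance from (-2, -3) to the farthest point.
Squared distances: 72, 73, 26, 1, 17.
Maximum is 73, attained at Q.

73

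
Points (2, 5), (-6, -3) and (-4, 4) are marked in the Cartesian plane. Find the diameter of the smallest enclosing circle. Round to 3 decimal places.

Call the three points A, B, C in the order given.
Side lengths²: AB² = 128, AC² = 37, BC² = 53.
Since AB² = 128 ≥ 53 + 37 = 90, the angle opposite AB is not acute, so the smallest enclosing circle has AB as diameter.
Centre = midpoint of AB = (-2, 1), r² = 128/4 = 32.
Diameter = 2r = 2√32 ≈ 11.314.

11.314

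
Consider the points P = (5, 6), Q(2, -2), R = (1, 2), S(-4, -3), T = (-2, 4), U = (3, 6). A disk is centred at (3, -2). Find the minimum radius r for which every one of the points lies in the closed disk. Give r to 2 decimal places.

8.25

The required radius is the distance from (3, -2) to the farthest point.
Squared distances: 68, 1, 20, 50, 61, 64.
Maximum is 68, attained at P.
r = √68 ≈ 8.25.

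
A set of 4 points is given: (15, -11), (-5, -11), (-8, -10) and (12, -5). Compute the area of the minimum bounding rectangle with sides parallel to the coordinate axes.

138

x ranges over [-8, 15], width 23.
y ranges over [-11, -5], height 6.
Area = 23 × 6 = 138.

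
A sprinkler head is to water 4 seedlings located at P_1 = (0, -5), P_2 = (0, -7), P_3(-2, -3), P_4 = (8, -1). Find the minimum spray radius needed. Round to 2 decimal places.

5.18

The minimum enclosing circle is determined by three boundary points: P_2, P_3, P_4.
Their circumcentre is (35/11, -32/11) with r² = 3250/121.
The farthest remaining point P_1 is at distance² 1754/121 ≤ 3250/121.
r = √(3250/121) ≈ 5.18.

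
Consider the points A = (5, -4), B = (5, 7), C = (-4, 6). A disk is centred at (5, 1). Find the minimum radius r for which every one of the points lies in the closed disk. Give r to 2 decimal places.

The required radius is the distance from (5, 1) to the farthest point.
Squared distances: 25, 36, 106.
Maximum is 106, attained at C.
r = √106 ≈ 10.30.

10.30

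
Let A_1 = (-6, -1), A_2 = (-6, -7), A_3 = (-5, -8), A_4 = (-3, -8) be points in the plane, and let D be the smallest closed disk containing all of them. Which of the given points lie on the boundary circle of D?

A_1, A_4

By Welzl's lemma the MEC is supported by two points (diametrically opposite) or three points (on a circumcircle).
The farthest pair is A_1–A_4 with squared distance 58. The circle on this segment as diameter has centre (-4.5, -4.5) and r² = 58/4 = 14.5.
Check A_2: distance² to centre = 8.5 ≤ 14.5, so it lies inside.
All remaining points lie in this disk, and no smaller disk contains both endpoints, so this is the minimum enclosing circle.
The points at distance exactly r from the centre are A_1, A_4 — 2 points.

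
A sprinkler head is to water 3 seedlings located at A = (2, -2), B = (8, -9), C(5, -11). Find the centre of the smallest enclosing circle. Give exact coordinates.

(89/22, -139/22)

Side lengths²: AB² = 85, AC² = 90, BC² = 13.
Since AC² = 90 < 85 + 13 = 98, the triangle is acute, so the smallest enclosing circle is the circumcircle.
Circumcentre = (89/22, -139/22), r² = 5525/242.
Centre = (89/22, -139/22).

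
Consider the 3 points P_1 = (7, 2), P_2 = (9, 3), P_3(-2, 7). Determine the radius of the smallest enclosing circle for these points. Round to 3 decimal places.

5.852

Side lengths²: P_1P_2² = 5, P_1P_3² = 106, P_2P_3² = 137.
Since P_2P_3² = 137 ≥ 106 + 5 = 111, the angle opposite P_2P_3 is not acute, so the smallest enclosing circle has P_2P_3 as diameter.
Centre = midpoint of P_2P_3 = (3.5, 5), r² = 137/4 = 34.25.
r = √(34.25) ≈ 5.852.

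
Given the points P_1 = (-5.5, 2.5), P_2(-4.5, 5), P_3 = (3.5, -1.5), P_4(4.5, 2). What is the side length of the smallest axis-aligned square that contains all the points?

10

The bounding box has width 10 and height 6.5.
An axis-aligned square enclosing the set must have side ≥ max(width, height).
So the minimum side is max(10, 6.5) = 10.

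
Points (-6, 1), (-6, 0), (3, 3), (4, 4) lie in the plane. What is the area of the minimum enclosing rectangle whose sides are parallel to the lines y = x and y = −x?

In coordinates u = x + y, v = x − y the rectangle is axis-aligned; the map (x,y)→(u,v) scales areas by 2.
u-values: -5, -6, 6, 8; range = 8 − (-6) = 14.
v-values: -7, -6, 0, 0; range = 0 − (-7) = 7.
Area = (14 × 7) / 2 = 49.

49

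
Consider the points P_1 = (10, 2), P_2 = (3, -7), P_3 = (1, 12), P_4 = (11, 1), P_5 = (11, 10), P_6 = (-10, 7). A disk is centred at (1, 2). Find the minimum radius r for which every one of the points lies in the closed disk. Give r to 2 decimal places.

The required radius is the distance from (1, 2) to the farthest point.
Squared distances: 81, 85, 100, 101, 164, 146.
Maximum is 164, attained at P_5.
r = √164 ≈ 12.81.

12.81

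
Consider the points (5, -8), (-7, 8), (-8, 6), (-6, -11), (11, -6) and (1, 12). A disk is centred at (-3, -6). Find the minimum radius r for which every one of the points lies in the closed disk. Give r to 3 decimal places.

18.439

The required radius is the distance from (-3, -6) to the farthest point.
Squared distances: 68, 212, 169, 34, 196, 340.
Maximum is 340, attained at (1, 12).
r = √340 ≈ 18.439.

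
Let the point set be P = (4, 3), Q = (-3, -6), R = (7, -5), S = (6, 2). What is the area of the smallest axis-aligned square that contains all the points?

100

The bounding box has width 10 and height 9.
An axis-aligned square enclosing the set must have side ≥ max(width, height).
So the minimum side is max(10, 9) = 10.
Area = 10² = 100.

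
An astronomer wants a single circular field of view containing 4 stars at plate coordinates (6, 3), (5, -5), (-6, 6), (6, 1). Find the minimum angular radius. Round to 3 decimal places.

By Welzl's lemma the MEC is supported by two points (diametrically opposite) or three points (on a circumcircle).
The farthest pair is (5, -5)–(-6, 6) with squared distance 242. The circle on this segment as diameter has centre (-0.5, 0.5) and r² = 242/4 = 60.5.
Check (6, 3): distance² to centre = 48.5 ≤ 60.5, so it lies inside.
All remaining points lie in this disk, and no smaller disk contains both endpoints, so this is the minimum enclosing circle.
r = √(60.5) ≈ 7.778.

7.778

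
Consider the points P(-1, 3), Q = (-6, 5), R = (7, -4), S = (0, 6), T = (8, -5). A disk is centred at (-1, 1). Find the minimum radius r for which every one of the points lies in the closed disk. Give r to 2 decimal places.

The required radius is the distance from (-1, 1) to the farthest point.
Squared distances: 4, 41, 89, 26, 117.
Maximum is 117, attained at T.
r = √117 ≈ 10.82.

10.82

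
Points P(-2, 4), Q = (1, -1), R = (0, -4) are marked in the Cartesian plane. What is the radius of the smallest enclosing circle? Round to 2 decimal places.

Side lengths²: PQ² = 34, PR² = 68, QR² = 10.
Since PR² = 68 ≥ 34 + 10 = 44, the angle opposite PR is not acute, so the smallest enclosing circle has PR as diameter.
Centre = midpoint of PR = (-1, 0), r² = 68/4 = 17.
r = √17 ≈ 4.12.

4.12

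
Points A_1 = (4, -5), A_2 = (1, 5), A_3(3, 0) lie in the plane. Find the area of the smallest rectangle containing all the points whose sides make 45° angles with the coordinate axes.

45.5

In coordinates u = x + y, v = x − y the rectangle is axis-aligned; the map (x,y)→(u,v) scales areas by 2.
u-values: -1, 6, 3; range = 6 − (-1) = 7.
v-values: 9, -4, 3; range = 9 − (-4) = 13.
Area = (7 × 13) / 2 = 45.5.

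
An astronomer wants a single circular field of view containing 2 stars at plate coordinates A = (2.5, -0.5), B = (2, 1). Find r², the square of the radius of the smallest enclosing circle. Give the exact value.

0.625

The smallest circle enclosing two points has them as diameter endpoints.
Centre = midpoint = (2.25, 0.25); r² = |AB|²/4 = 2.5/4 = 0.625.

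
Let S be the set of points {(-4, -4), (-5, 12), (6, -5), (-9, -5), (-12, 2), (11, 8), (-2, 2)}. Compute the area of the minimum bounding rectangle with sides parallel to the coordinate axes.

x ranges over [-12, 11], width 23.
y ranges over [-5, 12], height 17.
Area = 23 × 17 = 391.

391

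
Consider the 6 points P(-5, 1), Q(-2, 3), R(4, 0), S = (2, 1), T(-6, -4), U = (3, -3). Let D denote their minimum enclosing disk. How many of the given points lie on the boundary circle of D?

The farthest pair is R–T with squared distance 116. The circle on this segment as diameter has centre (-1, -2) and r² = 116/4 = 29.
Check P: distance² to centre = 25 ≤ 29, so it lies inside.
All remaining points lie in this disk, and no smaller disk contains both endpoints, so this is the minimum enclosing circle.
The points at distance exactly r from the centre are R, T — 2 points.

2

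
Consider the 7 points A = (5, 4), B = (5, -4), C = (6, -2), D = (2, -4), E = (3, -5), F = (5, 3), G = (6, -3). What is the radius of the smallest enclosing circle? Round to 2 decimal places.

4.61

The farthest pair is A–E with squared distance 85. The circle on this segment as diameter has centre (4, -0.5) and r² = 85/4 = 21.25.
Check B: distance² to centre = 13.25 ≤ 21.25, so it lies inside.
All remaining points lie in this disk, and no smaller disk contains both endpoints, so this is the minimum enclosing circle.
r = √(21.25) ≈ 4.61.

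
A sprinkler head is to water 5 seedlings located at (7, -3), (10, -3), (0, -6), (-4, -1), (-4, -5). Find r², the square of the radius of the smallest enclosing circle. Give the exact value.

2500/49

A smallest enclosing disk is always determined by at most three of the input points on its boundary.
The minimum enclosing circle is determined by three boundary points: (10, -3), (-4, -1), (-4, -5).
Their circumcentre is (20/7, -3) with r² = 2500/49.
The farthest remaining point (7, -3) is at distance² 841/49 ≤ 2500/49.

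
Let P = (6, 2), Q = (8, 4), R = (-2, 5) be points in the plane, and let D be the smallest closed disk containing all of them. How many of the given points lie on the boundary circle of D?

2

Side lengths²: PQ² = 8, PR² = 73, QR² = 101.
Since QR² = 101 ≥ 73 + 8 = 81, the angle opposite QR is not acute, so the smallest enclosing circle has QR as diameter.
Centre = midpoint of QR = (3, 4.5), r² = 101/4 = 25.25.
The points at distance exactly r from the centre are Q, R — 2 points.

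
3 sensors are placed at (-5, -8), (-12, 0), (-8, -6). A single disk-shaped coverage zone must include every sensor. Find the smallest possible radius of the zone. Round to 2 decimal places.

5.32

Call the three points A, B, C in the order given.
Side lengths²: AB² = 113, AC² = 13, BC² = 52.
Since AB² = 113 ≥ 52 + 13 = 65, the angle opposite AB is not acute, so the smallest enclosing circle has AB as diameter.
Centre = midpoint of AB = (-8.5, -4), r² = 113/4 = 28.25.
r = √(28.25) ≈ 5.32.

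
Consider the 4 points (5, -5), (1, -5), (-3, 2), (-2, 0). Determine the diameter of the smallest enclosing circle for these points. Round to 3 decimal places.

10.630

By Welzl's lemma the MEC is supported by two points (diametrically opposite) or three points (on a circumcircle).
The farthest pair is (5, -5)–(-3, 2) with squared distance 113. The circle on this segment as diameter has centre (1, -1.5) and r² = 113/4 = 28.25.
Check (1, -5): distance² to centre = 12.25 ≤ 28.25, so it lies inside.
All remaining points lie in this disk, and no smaller disk contains both endpoints, so this is the minimum enclosing circle.
Diameter = 2r = 2√(28.25) ≈ 10.630.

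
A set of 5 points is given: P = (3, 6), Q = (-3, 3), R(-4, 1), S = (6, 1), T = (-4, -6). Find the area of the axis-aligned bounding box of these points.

120

x ranges over [-4, 6], width 10.
y ranges over [-6, 6], height 12.
Area = 10 × 12 = 120.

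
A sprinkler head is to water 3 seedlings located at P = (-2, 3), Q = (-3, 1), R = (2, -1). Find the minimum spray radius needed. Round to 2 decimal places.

Side lengths²: PQ² = 5, PR² = 32, QR² = 29.
Since PR² = 32 < 29 + 5 = 34, the triangle is acute, so the smallest enclosing circle is the circumcircle.
Circumcentre = (-1/6, 5/6), r² = 145/18.
r = √(145/18) ≈ 2.84.

2.84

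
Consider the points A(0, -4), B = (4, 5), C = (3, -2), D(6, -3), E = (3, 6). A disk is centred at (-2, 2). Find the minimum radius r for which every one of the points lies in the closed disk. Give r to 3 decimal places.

The required radius is the distance from (-2, 2) to the farthest point.
Squared distances: 40, 45, 41, 89, 41.
Maximum is 89, attained at D.
r = √89 ≈ 9.434.

9.434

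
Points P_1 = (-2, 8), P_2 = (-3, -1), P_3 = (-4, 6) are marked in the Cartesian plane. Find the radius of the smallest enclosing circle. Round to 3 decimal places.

Side lengths²: P_1P_2² = 82, P_1P_3² = 8, P_2P_3² = 50.
Since P_1P_2² = 82 ≥ 50 + 8 = 58, the angle opposite P_1P_2 is not acute, so the smallest enclosing circle has P_1P_2 as diameter.
Centre = midpoint of P_1P_2 = (-2.5, 3.5), r² = 82/4 = 20.5.
r = √(20.5) ≈ 4.528.

4.528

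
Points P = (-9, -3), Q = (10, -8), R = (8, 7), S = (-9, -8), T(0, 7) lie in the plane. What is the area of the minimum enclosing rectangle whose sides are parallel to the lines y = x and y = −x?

In coordinates u = x + y, v = x − y the rectangle is axis-aligned; the map (x,y)→(u,v) scales areas by 2.
u-values: -12, 2, 15, -17, 7; range = 15 − (-17) = 32.
v-values: -6, 18, 1, -1, -7; range = 18 − (-7) = 25.
Area = (32 × 25) / 2 = 400.

400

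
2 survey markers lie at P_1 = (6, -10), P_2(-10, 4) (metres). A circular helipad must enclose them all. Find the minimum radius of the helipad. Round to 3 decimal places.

The smallest circle enclosing two points has them as diameter endpoints.
Centre = midpoint = (-2, -3); r² = |P_1P_2|²/4 = 452/4 = 113.
r = √113 ≈ 10.630.

10.630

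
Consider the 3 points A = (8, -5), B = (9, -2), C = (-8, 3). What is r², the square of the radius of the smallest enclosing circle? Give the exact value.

3925/49

Side lengths²: AB² = 10, AC² = 320, BC² = 314.
Since AC² = 320 < 314 + 10 = 324, the triangle is acute, so the smallest enclosing circle is the circumcircle.
Circumcentre = (1/7, -5/7), r² = 3925/49.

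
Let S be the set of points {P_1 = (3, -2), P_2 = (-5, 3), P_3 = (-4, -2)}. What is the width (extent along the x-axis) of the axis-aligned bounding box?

8

max x = 3, min x = -5, so width = 8.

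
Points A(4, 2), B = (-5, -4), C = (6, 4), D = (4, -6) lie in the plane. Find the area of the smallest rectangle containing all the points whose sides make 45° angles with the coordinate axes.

In coordinates u = x + y, v = x − y the rectangle is axis-aligned; the map (x,y)→(u,v) scales areas by 2.
u-values: 6, -9, 10, -2; range = 10 − (-9) = 19.
v-values: 2, -1, 2, 10; range = 10 − (-1) = 11.
Area = (19 × 11) / 2 = 104.5.

104.5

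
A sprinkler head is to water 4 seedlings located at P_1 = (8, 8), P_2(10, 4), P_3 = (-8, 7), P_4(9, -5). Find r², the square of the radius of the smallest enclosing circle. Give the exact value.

By Welzl's lemma the MEC is supported by two points (diametrically opposite) or three points (on a circumcircle).
The farthest pair is P_3–P_4 with squared distance 433. The circle on this segment as diameter has centre (0.5, 1) and r² = 433/4 = 108.25.
Check P_1: distance² to centre = 105.25 ≤ 108.25, so it lies inside.
All remaining points lie in this disk, and no smaller disk contains both endpoints, so this is the minimum enclosing circle.

108.25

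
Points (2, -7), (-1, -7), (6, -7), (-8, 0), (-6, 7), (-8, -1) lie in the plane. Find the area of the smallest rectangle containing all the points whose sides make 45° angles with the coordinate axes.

In coordinates u = x + y, v = x − y the rectangle is axis-aligned; the map (x,y)→(u,v) scales areas by 2.
u-values: -5, -8, -1, -8, 1, -9; range = 1 − (-9) = 10.
v-values: 9, 6, 13, -8, -13, -7; range = 13 − (-13) = 26.
Area = (10 × 26) / 2 = 130.

130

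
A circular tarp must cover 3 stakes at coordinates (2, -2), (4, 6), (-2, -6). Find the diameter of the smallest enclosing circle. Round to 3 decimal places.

Call the three points A, B, C in the order given.
Side lengths²: AB² = 68, AC² = 32, BC² = 180.
Since BC² = 180 ≥ 68 + 32 = 100, the angle opposite BC is not acute, so the smallest enclosing circle has BC as diameter.
Centre = midpoint of BC = (1, 0), r² = 180/4 = 45.
Diameter = 2r = 2√45 ≈ 13.416.

13.416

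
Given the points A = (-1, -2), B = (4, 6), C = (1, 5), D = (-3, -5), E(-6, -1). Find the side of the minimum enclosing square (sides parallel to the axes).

11

The bounding box has width 10 and height 11.
An axis-aligned square enclosing the set must have side ≥ max(width, height).
So the minimum side is max(10, 11) = 11.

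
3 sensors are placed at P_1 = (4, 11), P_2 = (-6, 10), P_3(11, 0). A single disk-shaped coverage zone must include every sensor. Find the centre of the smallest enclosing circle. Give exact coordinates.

(2.5, 5)

Side lengths²: P_1P_2² = 101, P_1P_3² = 170, P_2P_3² = 389.
Since P_2P_3² = 389 ≥ 170 + 101 = 271, the angle opposite P_2P_3 is not acute, so the smallest enclosing circle has P_2P_3 as diameter.
Centre = midpoint of P_2P_3 = (2.5, 5), r² = 389/4 = 97.25.
Centre = (2.5, 5).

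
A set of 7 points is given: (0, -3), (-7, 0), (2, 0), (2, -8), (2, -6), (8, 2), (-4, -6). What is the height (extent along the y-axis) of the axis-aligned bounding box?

10

max y = 2, min y = -8, so height = 10.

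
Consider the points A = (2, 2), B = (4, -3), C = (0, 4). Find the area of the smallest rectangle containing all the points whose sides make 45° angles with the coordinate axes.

In coordinates u = x + y, v = x − y the rectangle is axis-aligned; the map (x,y)→(u,v) scales areas by 2.
u-values: 4, 1, 4; range = 4 − 1 = 3.
v-values: 0, 7, -4; range = 7 − (-4) = 11.
Area = (3 × 11) / 2 = 16.5.

16.5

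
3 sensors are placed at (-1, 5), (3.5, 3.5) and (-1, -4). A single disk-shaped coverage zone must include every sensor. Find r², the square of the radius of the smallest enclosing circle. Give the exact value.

21.25

Call the three points A, B, C in the order given.
Side lengths²: AB² = 22.5, AC² = 81, BC² = 76.5.
Since AC² = 81 < 76.5 + 22.5 = 99, the triangle is acute, so the smallest enclosing circle is the circumcircle.
Circumcentre = (0, 0.5), r² = 21.25.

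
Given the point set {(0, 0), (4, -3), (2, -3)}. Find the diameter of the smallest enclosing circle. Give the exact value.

Call the three points A, B, C in the order given.
Side lengths²: AB² = 25, AC² = 13, BC² = 4.
Since AB² = 25 ≥ 13 + 4 = 17, the angle opposite AB is not acute, so the smallest enclosing circle has AB as diameter.
Centre = midpoint of AB = (2, -1.5), r² = 25/4 = 6.25.
Diameter = 2r = 2√(6.25) = 5.

5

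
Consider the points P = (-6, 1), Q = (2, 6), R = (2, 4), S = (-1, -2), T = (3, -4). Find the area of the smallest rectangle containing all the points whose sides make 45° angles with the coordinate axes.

91

In coordinates u = x + y, v = x − y the rectangle is axis-aligned; the map (x,y)→(u,v) scales areas by 2.
u-values: -5, 8, 6, -3, -1; range = 8 − (-5) = 13.
v-values: -7, -4, -2, 1, 7; range = 7 − (-7) = 14.
Area = (13 × 14) / 2 = 91.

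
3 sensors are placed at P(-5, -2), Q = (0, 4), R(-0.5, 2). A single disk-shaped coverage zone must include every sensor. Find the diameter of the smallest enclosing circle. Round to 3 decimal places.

7.810

Side lengths²: PQ² = 61, PR² = 36.25, QR² = 4.25.
Since PQ² = 61 ≥ 36.25 + 4.25 = 40.5, the angle opposite PQ is not acute, so the smallest enclosing circle has PQ as diameter.
Centre = midpoint of PQ = (-2.5, 1), r² = 61/4 = 15.25.
Diameter = 2r = 2√(15.25) ≈ 7.810.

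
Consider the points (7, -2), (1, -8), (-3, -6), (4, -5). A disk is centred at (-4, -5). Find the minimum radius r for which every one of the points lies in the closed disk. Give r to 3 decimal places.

11.402

The required radius is the distance from (-4, -5) to the farthest point.
Squared distances: 130, 34, 2, 64.
Maximum is 130, attained at (7, -2).
r = √130 ≈ 11.402.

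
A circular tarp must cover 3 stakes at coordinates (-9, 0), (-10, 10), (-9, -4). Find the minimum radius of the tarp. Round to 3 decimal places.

Call the three points A, B, C in the order given.
Side lengths²: AB² = 101, AC² = 16, BC² = 197.
Since BC² = 197 ≥ 101 + 16 = 117, the angle opposite BC is not acute, so the smallest enclosing circle has BC as diameter.
Centre = midpoint of BC = (-9.5, 3), r² = 197/4 = 49.25.
r = √(49.25) ≈ 7.018.

7.018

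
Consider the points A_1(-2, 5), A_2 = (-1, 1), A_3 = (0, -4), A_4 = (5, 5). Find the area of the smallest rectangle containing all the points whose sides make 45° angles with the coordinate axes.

In coordinates u = x + y, v = x − y the rectangle is axis-aligned; the map (x,y)→(u,v) scales areas by 2.
u-values: 3, 0, -4, 10; range = 10 − (-4) = 14.
v-values: -7, -2, 4, 0; range = 4 − (-7) = 11.
Area = (14 × 11) / 2 = 77.

77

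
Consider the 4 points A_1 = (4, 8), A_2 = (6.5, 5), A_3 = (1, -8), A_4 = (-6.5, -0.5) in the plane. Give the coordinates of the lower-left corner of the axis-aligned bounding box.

(-6.5, -8)

x-range [-6.5, 6.5], y-range [-8, 8].
The lower-left corner is (-6.5, -8).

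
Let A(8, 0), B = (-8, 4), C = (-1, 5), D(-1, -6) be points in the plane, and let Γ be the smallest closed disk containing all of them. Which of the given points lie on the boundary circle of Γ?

A, B

By Welzl's lemma the MEC is supported by two points (diametrically opposite) or three points (on a circumcircle).
The farthest pair is A–B with squared distance 272. The circle on this segment as diameter has centre (0, 2) and r² = 272/4 = 68.
Check C: distance² to centre = 10 ≤ 68, so it lies inside.
All remaining points lie in this disk, and no smaller disk contains both endpoints, so this is the minimum enclosing circle.
The points at distance exactly r from the centre are A, B — 2 points.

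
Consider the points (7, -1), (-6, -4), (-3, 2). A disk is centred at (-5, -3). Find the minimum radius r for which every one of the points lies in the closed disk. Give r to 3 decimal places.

12.166

The required radius is the distance from (-5, -3) to the farthest point.
Squared distances: 148, 2, 29.
Maximum is 148, attained at (7, -1).
r = √148 ≈ 12.166.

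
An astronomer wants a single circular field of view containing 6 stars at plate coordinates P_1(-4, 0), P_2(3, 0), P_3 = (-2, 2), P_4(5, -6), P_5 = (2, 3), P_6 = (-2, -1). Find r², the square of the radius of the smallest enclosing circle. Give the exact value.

2925/98

The minimum enclosing circle of a finite set is fixed by two of the points (as a diameter) or three (as a circumcircle).
The minimum enclosing circle is determined by three boundary points: P_1, P_4, P_5.
Their circumcentre is (13/14, -33/14) with r² = 2925/98.
The farthest remaining point P_3 is at distance² 2701/98 ≤ 2925/98.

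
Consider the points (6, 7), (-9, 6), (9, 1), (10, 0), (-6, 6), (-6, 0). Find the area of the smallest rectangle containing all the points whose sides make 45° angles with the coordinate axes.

237.5

In coordinates u = x + y, v = x − y the rectangle is axis-aligned; the map (x,y)→(u,v) scales areas by 2.
u-values: 13, -3, 10, 10, 0, -6; range = 13 − (-6) = 19.
v-values: -1, -15, 8, 10, -12, -6; range = 10 − (-15) = 25.
Area = (19 × 25) / 2 = 237.5.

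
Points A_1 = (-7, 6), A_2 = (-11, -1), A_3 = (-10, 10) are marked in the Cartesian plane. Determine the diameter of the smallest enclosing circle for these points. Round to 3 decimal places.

11.045

Side lengths²: A_1A_2² = 65, A_1A_3² = 25, A_2A_3² = 122.
Since A_2A_3² = 122 ≥ 65 + 25 = 90, the angle opposite A_2A_3 is not acute, so the smallest enclosing circle has A_2A_3 as diameter.
Centre = midpoint of A_2A_3 = (-10.5, 4.5), r² = 122/4 = 30.5.
Diameter = 2r = 2√(30.5) ≈ 11.045.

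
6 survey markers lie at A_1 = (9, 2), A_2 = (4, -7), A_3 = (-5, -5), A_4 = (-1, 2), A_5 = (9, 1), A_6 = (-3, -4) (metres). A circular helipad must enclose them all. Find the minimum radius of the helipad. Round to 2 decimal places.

The farthest pair is A_1–A_3 with squared distance 245. The circle on this segment as diameter has centre (2, -1.5) and r² = 245/4 = 61.25.
Check A_2: distance² to centre = 34.25 ≤ 61.25, so it lies inside.
All remaining points lie in this disk, and no smaller disk contains both endpoints, so this is the minimum enclosing circle.
r = √(61.25) ≈ 7.83.

7.83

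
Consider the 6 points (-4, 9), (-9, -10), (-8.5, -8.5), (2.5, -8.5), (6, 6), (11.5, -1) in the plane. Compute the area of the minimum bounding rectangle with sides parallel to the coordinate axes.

389.5

x ranges over [-9, 11.5], width 20.5.
y ranges over [-10, 9], height 19.
Area = 20.5 × 19 = 389.5.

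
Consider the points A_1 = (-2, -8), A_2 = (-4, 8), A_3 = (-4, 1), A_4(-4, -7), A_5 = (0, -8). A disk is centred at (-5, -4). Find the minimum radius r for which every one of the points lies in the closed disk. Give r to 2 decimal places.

12.04

The required radius is the distance from (-5, -4) to the farthest point.
Squared distances: 25, 145, 26, 10, 41.
Maximum is 145, attained at A_2.
r = √145 ≈ 12.04.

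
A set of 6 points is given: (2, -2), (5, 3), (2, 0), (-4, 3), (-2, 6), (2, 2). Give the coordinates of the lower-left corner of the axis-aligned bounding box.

x-range [-4, 5], y-range [-2, 6].
The lower-left corner is (-4, -2).

(-4, -2)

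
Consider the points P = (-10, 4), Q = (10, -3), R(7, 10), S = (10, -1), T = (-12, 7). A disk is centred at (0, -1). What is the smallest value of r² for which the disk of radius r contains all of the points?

The required radius is the distance from (0, -1) to the farthest point.
Squared distances: 125, 104, 170, 100, 208.
Maximum is 208, attained at T.

208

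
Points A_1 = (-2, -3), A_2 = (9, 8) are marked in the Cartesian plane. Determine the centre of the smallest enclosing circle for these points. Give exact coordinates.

The smallest circle enclosing two points has them as diameter endpoints.
Centre = midpoint = (3.5, 2.5); r² = |A_1A_2|²/4 = 242/4 = 60.5.
Centre = (3.5, 2.5).

(3.5, 2.5)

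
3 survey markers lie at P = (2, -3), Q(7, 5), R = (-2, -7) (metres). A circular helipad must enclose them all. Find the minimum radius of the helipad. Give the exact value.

7.5

Side lengths²: PQ² = 89, PR² = 32, QR² = 225.
Since QR² = 225 ≥ 89 + 32 = 121, the angle opposite QR is not acute, so the smallest enclosing circle has QR as diameter.
Centre = midpoint of QR = (2.5, -1), r² = 225/4 = 56.25.
r = √(56.25) = 7.5.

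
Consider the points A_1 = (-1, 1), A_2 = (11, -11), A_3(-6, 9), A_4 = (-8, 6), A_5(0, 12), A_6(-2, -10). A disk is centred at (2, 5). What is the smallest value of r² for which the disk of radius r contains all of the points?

The required radius is the distance from (2, 5) to the farthest point.
Squared distances: 25, 337, 80, 101, 53, 241.
Maximum is 337, attained at A_2.

337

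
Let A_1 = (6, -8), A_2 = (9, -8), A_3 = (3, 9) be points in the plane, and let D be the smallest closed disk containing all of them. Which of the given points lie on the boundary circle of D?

Side lengths²: A_1A_2² = 9, A_1A_3² = 298, A_2A_3² = 325.
Since A_2A_3² = 325 ≥ 298 + 9 = 307, the angle opposite A_2A_3 is not acute, so the smallest enclosing circle has A_2A_3 as diameter.
Centre = midpoint of A_2A_3 = (6, 0.5), r² = 325/4 = 81.25.
The points at distance exactly r from the centre are A_2, A_3 — 2 points.

A_2, A_3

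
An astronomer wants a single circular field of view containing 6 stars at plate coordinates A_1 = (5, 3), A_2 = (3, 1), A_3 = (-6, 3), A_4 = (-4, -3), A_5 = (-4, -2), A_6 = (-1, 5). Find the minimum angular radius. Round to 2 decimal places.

5.70

By Welzl's lemma the MEC is supported by two points (diametrically opposite) or three points (on a circumcircle).
The minimum enclosing circle is determined by three boundary points: A_1, A_3, A_4.
Their circumcentre is (-0.5, 1.5) with r² = 32.5.
The farthest remaining point A_5 is at distance² 24.5 ≤ 32.5.
r = √(32.5) ≈ 5.70.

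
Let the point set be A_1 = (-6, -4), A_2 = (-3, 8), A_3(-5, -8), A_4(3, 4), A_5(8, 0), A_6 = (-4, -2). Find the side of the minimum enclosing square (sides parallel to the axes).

The bounding box has width 14 and height 16.
An axis-aligned square enclosing the set must have side ≥ max(width, height).
So the minimum side is max(14, 16) = 16.

16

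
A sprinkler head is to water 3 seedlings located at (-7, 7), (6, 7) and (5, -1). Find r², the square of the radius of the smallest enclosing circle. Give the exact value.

52.8125

Call the three points A, B, C in the order given.
Side lengths²: AB² = 169, AC² = 208, BC² = 65.
Since AC² = 208 < 169 + 65 = 234, the triangle is acute, so the smallest enclosing circle is the circumcircle.
Circumcentre = (-0.5, 3.75), r² = 52.8125.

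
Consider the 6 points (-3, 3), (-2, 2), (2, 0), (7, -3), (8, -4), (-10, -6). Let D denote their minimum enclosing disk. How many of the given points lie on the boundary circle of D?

The farthest pair is (8, -4)–(-10, -6) with squared distance 328. The circle on this segment as diameter has centre (-1, -5) and r² = 328/4 = 82.
Check (-3, 3): distance² to centre = 68 ≤ 82, so it lies inside.
All remaining points lie in this disk, and no smaller disk contains both endpoints, so this is the minimum enclosing circle.
The points at distance exactly r from the centre are (8, -4), (-10, -6) — 2 points.

2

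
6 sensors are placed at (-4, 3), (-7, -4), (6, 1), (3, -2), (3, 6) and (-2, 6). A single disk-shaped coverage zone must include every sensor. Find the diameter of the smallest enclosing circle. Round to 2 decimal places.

A smallest enclosing disk is always determined by at most three of the input points on its boundary.
The minimum enclosing circle is determined by three boundary points: (-7, -4), (6, 1), (3, 6).
Their circumcentre is (-1.125, 0.125) with r² = 51.53125.
The farthest remaining point (-2, 6) is at distance² 35.28125 ≤ 51.53125.
Diameter = 2r = 2√(51.53125) ≈ 14.36.

14.36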